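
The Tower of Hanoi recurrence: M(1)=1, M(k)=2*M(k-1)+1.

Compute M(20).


M(20) = 2 * M(19) + 1
M(19) = 2 * M(18) + 1
M(18) = 2 * M(17) + 1
M(17) = 2 * M(16) + 1
M(16) = 2 * M(15) + 1
M(15) = 2 * M(14) + 1
M(14) = 2 * M(13) + 1
M(13) = 2 * M(12) + 1
M(12) = 2 * M(11) + 1
M(11) = 2 * M(10) + 1
M(10) = 2 * M(9) + 1
M(9) = 2 * M(8) + 1
M(8) = 2 * M(7) + 1
M(7) = 2 * M(6) + 1
M(6) = 2 * M(5) + 1
M(5) = 2 * M(4) + 1
M(4) = 2 * M(3) + 1
M(3) = 2 * M(2) + 1
M(2) = 2 * M(1) + 1
M(1) = 1  (base case)
M(2) = 2 * 1 + 1 = 3
M(3) = 2 * 3 + 1 = 7
M(4) = 2 * 7 + 1 = 15
M(5) = 2 * 15 + 1 = 31
M(6) = 2 * 31 + 1 = 63
M(7) = 2 * 63 + 1 = 127
M(8) = 2 * 127 + 1 = 255
M(9) = 2 * 255 + 1 = 511
M(10) = 2 * 511 + 1 = 1023
M(11) = 2 * 1023 + 1 = 2047
M(12) = 2 * 2047 + 1 = 4095
M(13) = 2 * 4095 + 1 = 8191
M(14) = 2 * 8191 + 1 = 16383
M(15) = 2 * 16383 + 1 = 32767
M(16) = 2 * 32767 + 1 = 65535
M(17) = 2 * 65535 + 1 = 131071
M(18) = 2 * 131071 + 1 = 262143
M(19) = 2 * 262143 + 1 = 524287
M(20) = 2 * 524287 + 1 = 1048575

1048575


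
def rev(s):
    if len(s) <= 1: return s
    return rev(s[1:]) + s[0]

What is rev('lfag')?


rev('lfag') = rev('fag') + 'l'
rev('fag') = rev('ag') + 'f'
rev('ag') = rev('g') + 'a'
rev('g') = 'g'  (base case)
Concatenating: 'g' + 'a' + 'f' + 'l' = 'gafl'

gafl


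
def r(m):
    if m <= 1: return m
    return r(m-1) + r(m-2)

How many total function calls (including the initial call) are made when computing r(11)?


Let C(n) = total calls for r(n)
C(0) = 1, C(1) = 1
C(2) = 1 + C(1) + C(0) = 1 + 1 + 1 = 3
C(3) = 1 + C(2) + C(1) = 1 + 3 + 1 = 5
C(4) = 1 + C(3) + C(2) = 1 + 5 + 3 = 9
C(5) = 1 + C(4) + C(3) = 1 + 9 + 5 = 15
C(6) = 1 + C(5) + C(4) = 1 + 15 + 9 = 25
C(7) = 1 + C(6) + C(5) = 1 + 25 + 15 = 41
C(8) = 1 + C(7) + C(6) = 1 + 41 + 25 = 67
C(9) = 1 + C(8) + C(7) = 1 + 67 + 41 = 109
C(10) = 1 + C(9) + C(8) = 1 + 109 + 67 = 177
C(11) = 1 + C(10) + C(9) = 1 + 177 + 109 = 287

287


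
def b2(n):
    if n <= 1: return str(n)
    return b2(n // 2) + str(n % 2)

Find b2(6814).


b2(6814) = b2(3407) + '0'
b2(3407) = b2(1703) + '1'
b2(1703) = b2(851) + '1'
b2(851) = b2(425) + '1'
b2(425) = b2(212) + '1'
b2(212) = b2(106) + '0'
b2(106) = b2(53) + '0'
b2(53) = b2(26) + '1'
b2(26) = b2(13) + '0'
b2(13) = b2(6) + '1'
b2(6) = b2(3) + '0'
b2(3) = b2(1) + '1'
b2(1) = '1'  (base case)
Concatenating: '1' + '1' + '0' + '1' + '0' + '1' + '0' + '0' + '1' + '1' + '1' + '1' + '0' = '1101010011110'

1101010011110


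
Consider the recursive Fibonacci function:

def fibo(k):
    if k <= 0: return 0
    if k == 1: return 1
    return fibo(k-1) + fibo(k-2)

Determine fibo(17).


Computing fibo(17) bottom-up:
fibo(0) = 0
fibo(1) = 1
fibo(2) = fibo(1) + fibo(0) = 1 + 0 = 1
fibo(3) = fibo(2) + fibo(1) = 1 + 1 = 2
fibo(4) = fibo(3) + fibo(2) = 2 + 1 = 3
fibo(5) = fibo(4) + fibo(3) = 3 + 2 = 5
fibo(6) = fibo(5) + fibo(4) = 5 + 3 = 8
fibo(7) = fibo(6) + fibo(5) = 8 + 5 = 13
fibo(8) = fibo(7) + fibo(6) = 13 + 8 = 21
fibo(9) = fibo(8) + fibo(7) = 21 + 13 = 34
fibo(10) = fibo(9) + fibo(8) = 34 + 21 = 55
fibo(11) = fibo(10) + fibo(9) = 55 + 34 = 89
fibo(12) = fibo(11) + fibo(10) = 89 + 55 = 144
fibo(13) = fibo(12) + fibo(11) = 144 + 89 = 233
fibo(14) = fibo(13) + fibo(12) = 233 + 144 = 377
fibo(15) = fibo(14) + fibo(13) = 377 + 233 = 610
fibo(16) = fibo(15) + fibo(14) = 610 + 377 = 987
fibo(17) = fibo(16) + fibo(15) = 987 + 610 = 1597

1597


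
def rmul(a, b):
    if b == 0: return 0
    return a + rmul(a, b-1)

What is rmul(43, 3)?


rmul(43, 3) = 43 + rmul(43, 2)
rmul(43, 2) = 43 + rmul(43, 1)
rmul(43, 1) = 43 + rmul(43, 0)
rmul(43, 0) = 0  (base case)
Total: 43 + 43 + 43 + 0 = 129

129


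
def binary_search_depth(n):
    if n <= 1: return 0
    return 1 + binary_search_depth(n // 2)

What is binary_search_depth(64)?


64 / 2 = 32
32 / 2 = 16
16 / 2 = 8
8 / 2 = 4
4 / 2 = 2
2 / 2 = 1
Reached 1 after 6 halvings

6


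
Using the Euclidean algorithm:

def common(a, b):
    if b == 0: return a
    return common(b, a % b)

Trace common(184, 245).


common(184, 245) = common(245, 184)
common(245, 184) = common(184, 61)
common(184, 61) = common(61, 1)
common(61, 1) = common(1, 0)
common(1, 0) = 1  (base case)

1


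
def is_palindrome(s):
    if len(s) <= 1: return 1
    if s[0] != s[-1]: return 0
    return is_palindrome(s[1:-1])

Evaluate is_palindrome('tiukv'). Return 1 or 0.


is_palindrome('tiukv'): s[0]='t' != s[-1]='v' -> return 0
Result: 0 (not a palindrome)

0


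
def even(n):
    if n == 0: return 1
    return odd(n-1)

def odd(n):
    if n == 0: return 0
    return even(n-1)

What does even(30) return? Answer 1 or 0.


even(30) = odd(29)
odd(29) = even(28)
even(28) = odd(27)
odd(27) = even(26)
even(26) = odd(25)
odd(25) = even(24)
even(24) = odd(23)
odd(23) = even(22)
even(22) = odd(21)
odd(21) = even(20)
even(20) = odd(19)
odd(19) = even(18)
even(18) = odd(17)
odd(17) = even(16)
even(16) = odd(15)
odd(15) = even(14)
even(14) = odd(13)
odd(13) = even(12)
even(12) = odd(11)
odd(11) = even(10)
even(10) = odd(9)
odd(9) = even(8)
even(8) = odd(7)
odd(7) = even(6)
even(6) = odd(5)
odd(5) = even(4)
even(4) = odd(3)
odd(3) = even(2)
even(2) = odd(1)
odd(1) = even(0)
even(0) = 1  (base case)
Result: 1

1


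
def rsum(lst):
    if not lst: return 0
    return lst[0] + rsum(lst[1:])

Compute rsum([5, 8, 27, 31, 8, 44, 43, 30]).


rsum([5, 8, 27, 31, 8, 44, 43, 30]) = 5 + rsum([8, 27, 31, 8, 44, 43, 30])
rsum([8, 27, 31, 8, 44, 43, 30]) = 8 + rsum([27, 31, 8, 44, 43, 30])
rsum([27, 31, 8, 44, 43, 30]) = 27 + rsum([31, 8, 44, 43, 30])
rsum([31, 8, 44, 43, 30]) = 31 + rsum([8, 44, 43, 30])
rsum([8, 44, 43, 30]) = 8 + rsum([44, 43, 30])
rsum([44, 43, 30]) = 44 + rsum([43, 30])
rsum([43, 30]) = 43 + rsum([30])
rsum([30]) = 30 + rsum([])
rsum([]) = 0  (base case)
Total: 5 + 8 + 27 + 31 + 8 + 44 + 43 + 30 + 0 = 196

196


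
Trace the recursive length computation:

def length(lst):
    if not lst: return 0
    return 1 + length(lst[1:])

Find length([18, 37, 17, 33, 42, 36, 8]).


length([18, 37, 17, 33, 42, 36, 8]) = 1 + length([37, 17, 33, 42, 36, 8])
length([37, 17, 33, 42, 36, 8]) = 1 + length([17, 33, 42, 36, 8])
length([17, 33, 42, 36, 8]) = 1 + length([33, 42, 36, 8])
length([33, 42, 36, 8]) = 1 + length([42, 36, 8])
length([42, 36, 8]) = 1 + length([36, 8])
length([36, 8]) = 1 + length([8])
length([8]) = 1 + length([])
length([]) = 0  (base case)
Unwinding: 1 + 1 + 1 + 1 + 1 + 1 + 1 + 0 = 7

7


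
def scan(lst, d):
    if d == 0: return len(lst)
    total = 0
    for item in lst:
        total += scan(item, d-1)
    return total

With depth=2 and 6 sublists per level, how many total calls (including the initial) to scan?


At depth 0 (root): 1 call
At depth 1: each of 1 parents calls scan on 6 children = 6 calls
At depth 2: each of 6 parents calls scan on 6 children = 36 calls
Total: 1 + 6 + 36 = 43

43


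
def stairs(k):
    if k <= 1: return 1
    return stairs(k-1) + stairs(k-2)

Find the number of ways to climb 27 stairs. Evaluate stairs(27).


Building up from base cases:
stairs(0) = 1
stairs(1) = 1
stairs(2) = stairs(1) + stairs(0) = 1 + 1 = 2
stairs(3) = stairs(2) + stairs(1) = 2 + 1 = 3
stairs(4) = stairs(3) + stairs(2) = 3 + 2 = 5
stairs(5) = stairs(4) + stairs(3) = 5 + 3 = 8
stairs(6) = stairs(5) + stairs(4) = 8 + 5 = 13
stairs(7) = stairs(6) + stairs(5) = 13 + 8 = 21
stairs(8) = stairs(7) + stairs(6) = 21 + 13 = 34
stairs(9) = stairs(8) + stairs(7) = 34 + 21 = 55
stairs(10) = stairs(9) + stairs(8) = 55 + 34 = 89
stairs(11) = stairs(10) + stairs(9) = 89 + 55 = 144
stairs(12) = stairs(11) + stairs(10) = 144 + 89 = 233
stairs(13) = stairs(12) + stairs(11) = 233 + 144 = 377
stairs(14) = stairs(13) + stairs(12) = 377 + 233 = 610
stairs(15) = stairs(14) + stairs(13) = 610 + 377 = 987
stairs(16) = stairs(15) + stairs(14) = 987 + 610 = 1597
stairs(17) = stairs(16) + stairs(15) = 1597 + 987 = 2584
stairs(18) = stairs(17) + stairs(16) = 2584 + 1597 = 4181
stairs(19) = stairs(18) + stairs(17) = 4181 + 2584 = 6765
stairs(20) = stairs(19) + stairs(18) = 6765 + 4181 = 10946
stairs(21) = stairs(20) + stairs(19) = 10946 + 6765 = 17711
stairs(22) = stairs(21) + stairs(20) = 17711 + 10946 = 28657
stairs(23) = stairs(22) + stairs(21) = 28657 + 17711 = 46368
stairs(24) = stairs(23) + stairs(22) = 46368 + 28657 = 75025
stairs(25) = stairs(24) + stairs(23) = 75025 + 46368 = 121393
stairs(26) = stairs(25) + stairs(24) = 121393 + 75025 = 196418
stairs(27) = stairs(26) + stairs(25) = 196418 + 121393 = 317811

317811


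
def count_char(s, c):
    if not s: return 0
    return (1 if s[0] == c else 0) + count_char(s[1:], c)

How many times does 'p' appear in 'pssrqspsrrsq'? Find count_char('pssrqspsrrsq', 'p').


s[0]='p' == 'p' -> 1
s[0]='s' != 'p' -> 0
s[0]='s' != 'p' -> 0
s[0]='r' != 'p' -> 0
s[0]='q' != 'p' -> 0
s[0]='s' != 'p' -> 0
s[0]='p' == 'p' -> 1
s[0]='s' != 'p' -> 0
s[0]='r' != 'p' -> 0
s[0]='r' != 'p' -> 0
s[0]='s' != 'p' -> 0
s[0]='q' != 'p' -> 0
Sum: 1 + 0 + 0 + 0 + 0 + 0 + 1 + 0 + 0 + 0 + 0 + 0 = 2

2


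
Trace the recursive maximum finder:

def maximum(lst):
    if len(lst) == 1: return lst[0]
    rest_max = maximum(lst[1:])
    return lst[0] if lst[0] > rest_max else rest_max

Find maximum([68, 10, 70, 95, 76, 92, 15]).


maximum([68, 10, 70, 95, 76, 92, 15]): compare 68 with maximum([10, 70, 95, 76, 92, 15])
maximum([10, 70, 95, 76, 92, 15]): compare 10 with maximum([70, 95, 76, 92, 15])
maximum([70, 95, 76, 92, 15]): compare 70 with maximum([95, 76, 92, 15])
maximum([95, 76, 92, 15]): compare 95 with maximum([76, 92, 15])
maximum([76, 92, 15]): compare 76 with maximum([92, 15])
maximum([92, 15]): compare 92 with maximum([15])
maximum([15]) = 15  (base case)
Compare 92 with 15 -> 92
Compare 76 with 92 -> 92
Compare 95 with 92 -> 95
Compare 70 with 95 -> 95
Compare 10 with 95 -> 95
Compare 68 with 95 -> 95

95


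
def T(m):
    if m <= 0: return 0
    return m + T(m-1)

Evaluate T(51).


T(51)
= 51 + 50 + 49 + 48 + 47 + 46 + 45 + 44 + 43 + 42 + 41 + 40 + 39 + 38 + 37 + 36 + 35 + 34 + 33 + 32 + 31 + 30 + 29 + 28 + 27 + 26 + 25 + 24 + 23 + 22 + 21 + 20 + 19 + 18 + 17 + 16 + 15 + 14 + 13 + 12 + 11 + 10 + 9 + 8 + 7 + 6 + 5 + 4 + 3 + 2 + 1 + T(0)
= 51 + 50 + 49 + 48 + 47 + 46 + 45 + 44 + 43 + 42 + 41 + 40 + 39 + 38 + 37 + 36 + 35 + 34 + 33 + 32 + 31 + 30 + 29 + 28 + 27 + 26 + 25 + 24 + 23 + 22 + 21 + 20 + 19 + 18 + 17 + 16 + 15 + 14 + 13 + 12 + 11 + 10 + 9 + 8 + 7 + 6 + 5 + 4 + 3 + 2 + 1 + 0
= 1326

1326


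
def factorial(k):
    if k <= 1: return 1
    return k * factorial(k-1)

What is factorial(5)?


factorial(5)
= 5 * factorial(4)
= 5 * 4 * factorial(3)
= 5 * 4 * 3 * factorial(2)
= 5 * 4 * 3 * 2 * factorial(1)
= 5 * 4 * 3 * 2 * 1
= 120

120


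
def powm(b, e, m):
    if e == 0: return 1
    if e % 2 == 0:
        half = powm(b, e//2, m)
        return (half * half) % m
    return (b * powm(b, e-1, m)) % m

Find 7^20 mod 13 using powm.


powm(7, 20, 13): e is even, compute powm(7, 10, 13)
  powm(7, 10, 13): e is even, compute powm(7, 5, 13)
    powm(7, 5, 13): e is odd, compute powm(7, 4, 13)
      powm(7, 4, 13): e is even, compute powm(7, 2, 13)
        powm(7, 2, 13): e is even, compute powm(7, 1, 13)
          powm(7, 1, 13): e is odd, compute powm(7, 0, 13)
          powm(7, 0, 13) = 1
          (7 * 1) % 13 = 7
        half=7, (7*7) % 13 = 10
      half=10, (10*10) % 13 = 9
    (7 * 9) % 13 = 11
  half=11, (11*11) % 13 = 4
half=4, (4*4) % 13 = 3

3


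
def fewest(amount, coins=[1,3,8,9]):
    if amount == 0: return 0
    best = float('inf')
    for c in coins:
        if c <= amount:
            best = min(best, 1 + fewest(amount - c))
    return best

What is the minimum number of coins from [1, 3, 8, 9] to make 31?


Building up with DP:
fewest(0) = 0
fewest(1) = min(1+fewest(0)=1+0=1) = 1
fewest(2) = min(1+fewest(1)=1+1=2) = 2
fewest(3) = min(1+fewest(2)=1+2=3, 1+fewest(0)=1+0=1) = 1
fewest(4) = min(1+fewest(3)=1+1=2, 1+fewest(1)=1+1=2) = 2
fewest(5) = min(1+fewest(4)=1+2=3, 1+fewest(2)=1+2=3) = 3
fewest(6) = min(1+fewest(5)=1+3=4, 1+fewest(3)=1+1=2) = 2
fewest(7) = min(1+fewest(6)=1+2=3, 1+fewest(4)=1+2=3) = 3
fewest(8) = min(1+fewest(7)=1+3=4, 1+fewest(5)=1+3=4, 1+fewest(0)=1+0=1) = 1
fewest(9) = min(1+fewest(8)=1+1=2, 1+fewest(6)=1+2=3, 1+fewest(1)=1+1=2, 1+fewest(0)=1+0=1) = 1
fewest(10) = min(1+fewest(9)=1+1=2, 1+fewest(7)=1+3=4, 1+fewest(2)=1+2=3, 1+fewest(1)=1+1=2) = 2
fewest(11) = min(1+fewest(10)=1+2=3, 1+fewest(8)=1+1=2, 1+fewest(3)=1+1=2, 1+fewest(2)=1+2=3) = 2
fewest(12) = min(1+fewest(11)=1+2=3, 1+fewest(9)=1+1=2, 1+fewest(4)=1+2=3, 1+fewest(3)=1+1=2) = 2
fewest(13) = min(1+fewest(12)=1+2=3, 1+fewest(10)=1+2=3, 1+fewest(5)=1+3=4, 1+fewest(4)=1+2=3) = 3
fewest(14) = min(1+fewest(13)=1+3=4, 1+fewest(11)=1+2=3, 1+fewest(6)=1+2=3, 1+fewest(5)=1+3=4) = 3
fewest(15) = min(1+fewest(14)=1+3=4, 1+fewest(12)=1+2=3, 1+fewest(7)=1+3=4, 1+fewest(6)=1+2=3) = 3
fewest(16) = min(1+fewest(15)=1+3=4, 1+fewest(13)=1+3=4, 1+fewest(8)=1+1=2, 1+fewest(7)=1+3=4) = 2
fewest(17) = min(1+fewest(16)=1+2=3, 1+fewest(14)=1+3=4, 1+fewest(9)=1+1=2, 1+fewest(8)=1+1=2) = 2
fewest(18) = min(1+fewest(17)=1+2=3, 1+fewest(15)=1+3=4, 1+fewest(10)=1+2=3, 1+fewest(9)=1+1=2) = 2
fewest(19) = min(1+fewest(18)=1+2=3, 1+fewest(16)=1+2=3, 1+fewest(11)=1+2=3, 1+fewest(10)=1+2=3) = 3
fewest(20) = min(1+fewest(19)=1+3=4, 1+fewest(17)=1+2=3, 1+fewest(12)=1+2=3, 1+fewest(11)=1+2=3) = 3
fewest(21) = min(1+fewest(20)=1+3=4, 1+fewest(18)=1+2=3, 1+fewest(13)=1+3=4, 1+fewest(12)=1+2=3) = 3
fewest(22) = min(1+fewest(21)=1+3=4, 1+fewest(19)=1+3=4, 1+fewest(14)=1+3=4, 1+fewest(13)=1+3=4) = 4
fewest(23) = min(1+fewest(22)=1+4=5, 1+fewest(20)=1+3=4, 1+fewest(15)=1+3=4, 1+fewest(14)=1+3=4) = 4
fewest(24) = min(1+fewest(23)=1+4=5, 1+fewest(21)=1+3=4, 1+fewest(16)=1+2=3, 1+fewest(15)=1+3=4) = 3
fewest(25) = min(1+fewest(24)=1+3=4, 1+fewest(22)=1+4=5, 1+fewest(17)=1+2=3, 1+fewest(16)=1+2=3) = 3
fewest(26) = min(1+fewest(25)=1+3=4, 1+fewest(23)=1+4=5, 1+fewest(18)=1+2=3, 1+fewest(17)=1+2=3) = 3
fewest(27) = min(1+fewest(26)=1+3=4, 1+fewest(24)=1+3=4, 1+fewest(19)=1+3=4, 1+fewest(18)=1+2=3) = 3
fewest(28) = min(1+fewest(27)=1+3=4, 1+fewest(25)=1+3=4, 1+fewest(20)=1+3=4, 1+fewest(19)=1+3=4) = 4
fewest(29) = min(1+fewest(28)=1+4=5, 1+fewest(26)=1+3=4, 1+fewest(21)=1+3=4, 1+fewest(20)=1+3=4) = 4
fewest(30) = min(1+fewest(29)=1+4=5, 1+fewest(27)=1+3=4, 1+fewest(22)=1+4=5, 1+fewest(21)=1+3=4) = 4
fewest(31) = min(1+fewest(30)=1+4=5, 1+fewest(28)=1+4=5, 1+fewest(23)=1+4=5, 1+fewest(22)=1+4=5) = 5

5


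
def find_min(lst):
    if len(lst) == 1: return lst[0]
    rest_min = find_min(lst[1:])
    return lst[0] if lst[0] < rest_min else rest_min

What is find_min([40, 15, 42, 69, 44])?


find_min([40, 15, 42, 69, 44]): compare 40 with find_min([15, 42, 69, 44])
find_min([15, 42, 69, 44]): compare 15 with find_min([42, 69, 44])
find_min([42, 69, 44]): compare 42 with find_min([69, 44])
find_min([69, 44]): compare 69 with find_min([44])
find_min([44]) = 44  (base case)
Compare 69 with 44 -> 44
Compare 42 with 44 -> 42
Compare 15 with 42 -> 15
Compare 40 with 15 -> 15

15


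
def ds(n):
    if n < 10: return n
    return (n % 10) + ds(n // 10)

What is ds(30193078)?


ds(30193078) = 8 + ds(3019307)
ds(3019307) = 7 + ds(301930)
ds(301930) = 0 + ds(30193)
ds(30193) = 3 + ds(3019)
ds(3019) = 9 + ds(301)
ds(301) = 1 + ds(30)
ds(30) = 0 + ds(3)
ds(3) = 3  (base case)
Total: 8 + 7 + 0 + 3 + 9 + 1 + 0 + 3 = 31

31


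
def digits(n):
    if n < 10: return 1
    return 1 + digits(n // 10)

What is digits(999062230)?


digits(999062230) = 1 + digits(99906223)
digits(99906223) = 1 + digits(9990622)
digits(9990622) = 1 + digits(999062)
digits(999062) = 1 + digits(99906)
digits(99906) = 1 + digits(9990)
digits(9990) = 1 + digits(999)
digits(999) = 1 + digits(99)
digits(99) = 1 + digits(9)
digits(9) = 1  (base case: 9 < 10)
Unwinding: 1 + 1 + 1 + 1 + 1 + 1 + 1 + 1 + 1 = 9

9


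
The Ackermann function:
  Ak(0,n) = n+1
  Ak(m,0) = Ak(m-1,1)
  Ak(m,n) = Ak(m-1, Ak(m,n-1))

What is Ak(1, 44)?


Ak(1, 44) = Ak(0, Ak(1, 43))
  Ak(1, 43) = Ak(0, Ak(1, 42))
    Ak(1, 42) = Ak(0, Ak(1, 41))
      Ak(1, 41) = Ak(0, Ak(1, 40))
        Ak(1, 40) = Ak(0, Ak(1, 39))
          Ak(1, 39) = Ak(0, Ak(1, 38))
          Ak(1, 38) = Ak(0, Ak(1, 37))
          Ak(1, 37) = Ak(0, Ak(1, 36))
          Ak(1, 36) = Ak(0, Ak(1, 35))
          Ak(1, 35) = Ak(0, Ak(1, 34))
          Ak(1, 34) = Ak(0, Ak(1, 33))
          Ak(1, 33) = Ak(0, Ak(1, 32))
          Ak(1, 32) = Ak(0, Ak(1, 31))
          Ak(1, 31) = Ak(0, Ak(1, 30))
          Ak(1, 30) = Ak(0, Ak(1, 29))
          Ak(1, 29) = Ak(0, Ak(1, 28))
          Ak(1, 28) = Ak(0, Ak(1, 27))
          Ak(1, 27) = Ak(0, Ak(1, 26))
          Ak(1, 26) = Ak(0, Ak(1, 25))
          Ak(1, 25) = Ak(0, Ak(1, 24))
          Ak(1, 24) = Ak(0, Ak(1, 23))
          Ak(1, 23) = Ak(0, Ak(1, 22))
          Ak(1, 22) = Ak(0, Ak(1, 21))
          Ak(1, 21) = Ak(0, Ak(1, 20))
          Ak(1, 20) = Ak(0, Ak(1, 19))
... (trace truncated)
Result: Ak(1, 44) = 46

46


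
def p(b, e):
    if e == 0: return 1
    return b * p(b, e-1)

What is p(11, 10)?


p(11, 10)
= 11 * p(11, 9)
= 11 * 11 * p(11, 8)
= 11 * 11 * 11 * p(11, 7)
= 11 * 11 * 11 * 11 * p(11, 6)
= 11 * 11 * 11 * 11 * 11 * p(11, 5)
= 11 * 11 * 11 * 11 * 11 * 11 * p(11, 4)
= 11 * 11 * 11 * 11 * 11 * 11 * 11 * p(11, 3)
= 11 * 11 * 11 * 11 * 11 * 11 * 11 * 11 * p(11, 2)
= 11 * 11 * 11 * 11 * 11 * 11 * 11 * 11 * 11 * p(11, 1)
= 11 * 11 * 11 * 11 * 11 * 11 * 11 * 11 * 11 * 11 * p(11, 0)
= 11 * 11 * 11 * 11 * 11 * 11 * 11 * 11 * 11 * 11 * 1
= 25937424601

25937424601


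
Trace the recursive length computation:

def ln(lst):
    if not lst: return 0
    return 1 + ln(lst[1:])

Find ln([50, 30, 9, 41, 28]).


ln([50, 30, 9, 41, 28]) = 1 + ln([30, 9, 41, 28])
ln([30, 9, 41, 28]) = 1 + ln([9, 41, 28])
ln([9, 41, 28]) = 1 + ln([41, 28])
ln([41, 28]) = 1 + ln([28])
ln([28]) = 1 + ln([])
ln([]) = 0  (base case)
Unwinding: 1 + 1 + 1 + 1 + 1 + 0 = 5

5


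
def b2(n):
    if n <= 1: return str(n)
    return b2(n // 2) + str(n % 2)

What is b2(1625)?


b2(1625) = b2(812) + '1'
b2(812) = b2(406) + '0'
b2(406) = b2(203) + '0'
b2(203) = b2(101) + '1'
b2(101) = b2(50) + '1'
b2(50) = b2(25) + '0'
b2(25) = b2(12) + '1'
b2(12) = b2(6) + '0'
b2(6) = b2(3) + '0'
b2(3) = b2(1) + '1'
b2(1) = '1'  (base case)
Concatenating: '1' + '1' + '0' + '0' + '1' + '0' + '1' + '1' + '0' + '0' + '1' = '11001011001'

11001011001


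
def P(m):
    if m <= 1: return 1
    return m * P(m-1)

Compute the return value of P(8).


P(8)
= 8 * P(7)
= 8 * 7 * P(6)
= 8 * 7 * 6 * P(5)
= 8 * 7 * 6 * 5 * P(4)
= 8 * 7 * 6 * 5 * 4 * P(3)
= 8 * 7 * 6 * 5 * 4 * 3 * P(2)
= 8 * 7 * 6 * 5 * 4 * 3 * 2 * P(1)
= 8 * 7 * 6 * 5 * 4 * 3 * 2 * 1
= 40320

40320


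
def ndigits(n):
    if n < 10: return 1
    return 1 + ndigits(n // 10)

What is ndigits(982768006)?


ndigits(982768006) = 1 + ndigits(98276800)
ndigits(98276800) = 1 + ndigits(9827680)
ndigits(9827680) = 1 + ndigits(982768)
ndigits(982768) = 1 + ndigits(98276)
ndigits(98276) = 1 + ndigits(9827)
ndigits(9827) = 1 + ndigits(982)
ndigits(982) = 1 + ndigits(98)
ndigits(98) = 1 + ndigits(9)
ndigits(9) = 1  (base case: 9 < 10)
Unwinding: 1 + 1 + 1 + 1 + 1 + 1 + 1 + 1 + 1 = 9

9


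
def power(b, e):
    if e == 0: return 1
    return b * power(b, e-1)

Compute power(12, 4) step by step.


power(12, 4)
= 12 * power(12, 3)
= 12 * 12 * power(12, 2)
= 12 * 12 * 12 * power(12, 1)
= 12 * 12 * 12 * 12 * power(12, 0)
= 12 * 12 * 12 * 12 * 1
= 20736

20736


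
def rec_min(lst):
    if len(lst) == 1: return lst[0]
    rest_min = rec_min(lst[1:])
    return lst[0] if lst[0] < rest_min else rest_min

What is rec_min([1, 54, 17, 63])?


rec_min([1, 54, 17, 63]): compare 1 with rec_min([54, 17, 63])
rec_min([54, 17, 63]): compare 54 with rec_min([17, 63])
rec_min([17, 63]): compare 17 with rec_min([63])
rec_min([63]) = 63  (base case)
Compare 17 with 63 -> 17
Compare 54 with 17 -> 17
Compare 1 with 17 -> 1

1


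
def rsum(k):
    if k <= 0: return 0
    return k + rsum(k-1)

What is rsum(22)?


rsum(22)
= 22 + 21 + 20 + 19 + 18 + 17 + 16 + 15 + 14 + 13 + 12 + 11 + 10 + 9 + 8 + 7 + 6 + 5 + 4 + 3 + 2 + 1 + rsum(0)
= 22 + 21 + 20 + 19 + 18 + 17 + 16 + 15 + 14 + 13 + 12 + 11 + 10 + 9 + 8 + 7 + 6 + 5 + 4 + 3 + 2 + 1 + 0
= 253

253


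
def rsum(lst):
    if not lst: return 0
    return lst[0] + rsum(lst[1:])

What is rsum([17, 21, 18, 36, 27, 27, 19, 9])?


rsum([17, 21, 18, 36, 27, 27, 19, 9]) = 17 + rsum([21, 18, 36, 27, 27, 19, 9])
rsum([21, 18, 36, 27, 27, 19, 9]) = 21 + rsum([18, 36, 27, 27, 19, 9])
rsum([18, 36, 27, 27, 19, 9]) = 18 + rsum([36, 27, 27, 19, 9])
rsum([36, 27, 27, 19, 9]) = 36 + rsum([27, 27, 19, 9])
rsum([27, 27, 19, 9]) = 27 + rsum([27, 19, 9])
rsum([27, 19, 9]) = 27 + rsum([19, 9])
rsum([19, 9]) = 19 + rsum([9])
rsum([9]) = 9 + rsum([])
rsum([]) = 0  (base case)
Total: 17 + 21 + 18 + 36 + 27 + 27 + 19 + 9 + 0 = 174

174


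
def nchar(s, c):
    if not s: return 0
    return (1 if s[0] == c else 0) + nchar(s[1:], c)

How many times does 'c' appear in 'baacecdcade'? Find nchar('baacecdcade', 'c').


s[0]='b' != 'c' -> 0
s[0]='a' != 'c' -> 0
s[0]='a' != 'c' -> 0
s[0]='c' == 'c' -> 1
s[0]='e' != 'c' -> 0
s[0]='c' == 'c' -> 1
s[0]='d' != 'c' -> 0
s[0]='c' == 'c' -> 1
s[0]='a' != 'c' -> 0
s[0]='d' != 'c' -> 0
s[0]='e' != 'c' -> 0
Sum: 0 + 0 + 0 + 1 + 0 + 1 + 0 + 1 + 0 + 0 + 0 = 3

3


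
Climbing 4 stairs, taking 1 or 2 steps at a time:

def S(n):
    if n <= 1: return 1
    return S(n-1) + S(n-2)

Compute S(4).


Building up from base cases:
S(0) = 1
S(1) = 1
S(2) = S(1) + S(0) = 1 + 1 = 2
S(3) = S(2) + S(1) = 2 + 1 = 3
S(4) = S(3) + S(2) = 3 + 2 = 5

5


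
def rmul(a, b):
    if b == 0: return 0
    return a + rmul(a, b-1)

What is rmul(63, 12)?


rmul(63, 12) = 63 + rmul(63, 11)
rmul(63, 11) = 63 + rmul(63, 10)
rmul(63, 10) = 63 + rmul(63, 9)
rmul(63, 9) = 63 + rmul(63, 8)
rmul(63, 8) = 63 + rmul(63, 7)
rmul(63, 7) = 63 + rmul(63, 6)
rmul(63, 6) = 63 + rmul(63, 5)
rmul(63, 5) = 63 + rmul(63, 4)
rmul(63, 4) = 63 + rmul(63, 3)
rmul(63, 3) = 63 + rmul(63, 2)
rmul(63, 2) = 63 + rmul(63, 1)
rmul(63, 1) = 63 + rmul(63, 0)
rmul(63, 0) = 0  (base case)
Total: 63 + 63 + 63 + 63 + 63 + 63 + 63 + 63 + 63 + 63 + 63 + 63 + 0 = 756

756


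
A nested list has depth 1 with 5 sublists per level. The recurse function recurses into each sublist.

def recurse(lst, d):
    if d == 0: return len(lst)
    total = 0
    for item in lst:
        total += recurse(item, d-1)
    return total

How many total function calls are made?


At depth 0 (root): 1 call
At depth 1: each of 1 parents calls recurse on 5 children = 5 calls
Total: 1 + 5 = 6

6


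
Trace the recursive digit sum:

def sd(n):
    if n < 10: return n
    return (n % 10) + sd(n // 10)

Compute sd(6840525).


sd(6840525) = 5 + sd(684052)
sd(684052) = 2 + sd(68405)
sd(68405) = 5 + sd(6840)
sd(6840) = 0 + sd(684)
sd(684) = 4 + sd(68)
sd(68) = 8 + sd(6)
sd(6) = 6  (base case)
Total: 5 + 2 + 5 + 0 + 4 + 8 + 6 = 30

30


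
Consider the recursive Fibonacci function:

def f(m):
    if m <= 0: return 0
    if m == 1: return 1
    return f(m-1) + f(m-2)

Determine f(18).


Computing f(18) bottom-up:
f(0) = 0
f(1) = 1
f(2) = f(1) + f(0) = 1 + 0 = 1
f(3) = f(2) + f(1) = 1 + 1 = 2
f(4) = f(3) + f(2) = 2 + 1 = 3
f(5) = f(4) + f(3) = 3 + 2 = 5
f(6) = f(5) + f(4) = 5 + 3 = 8
f(7) = f(6) + f(5) = 8 + 5 = 13
f(8) = f(7) + f(6) = 13 + 8 = 21
f(9) = f(8) + f(7) = 21 + 13 = 34
f(10) = f(9) + f(8) = 34 + 21 = 55
f(11) = f(10) + f(9) = 55 + 34 = 89
f(12) = f(11) + f(10) = 89 + 55 = 144
f(13) = f(12) + f(11) = 144 + 89 = 233
f(14) = f(13) + f(12) = 233 + 144 = 377
f(15) = f(14) + f(13) = 377 + 233 = 610
f(16) = f(15) + f(14) = 610 + 377 = 987
f(17) = f(16) + f(15) = 987 + 610 = 1597
f(18) = f(17) + f(16) = 1597 + 987 = 2584

2584


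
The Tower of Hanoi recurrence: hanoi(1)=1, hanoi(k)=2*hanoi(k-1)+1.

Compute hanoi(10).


hanoi(10) = 2 * hanoi(9) + 1
hanoi(9) = 2 * hanoi(8) + 1
hanoi(8) = 2 * hanoi(7) + 1
hanoi(7) = 2 * hanoi(6) + 1
hanoi(6) = 2 * hanoi(5) + 1
hanoi(5) = 2 * hanoi(4) + 1
hanoi(4) = 2 * hanoi(3) + 1
hanoi(3) = 2 * hanoi(2) + 1
hanoi(2) = 2 * hanoi(1) + 1
hanoi(1) = 1  (base case)
hanoi(2) = 2 * 1 + 1 = 3
hanoi(3) = 2 * 3 + 1 = 7
hanoi(4) = 2 * 7 + 1 = 15
hanoi(5) = 2 * 15 + 1 = 31
hanoi(6) = 2 * 31 + 1 = 63
hanoi(7) = 2 * 63 + 1 = 127
hanoi(8) = 2 * 127 + 1 = 255
hanoi(9) = 2 * 255 + 1 = 511
hanoi(10) = 2 * 511 + 1 = 1023

1023


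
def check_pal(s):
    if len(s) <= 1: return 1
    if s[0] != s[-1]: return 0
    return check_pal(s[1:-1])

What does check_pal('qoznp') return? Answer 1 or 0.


check_pal('qoznp'): s[0]='q' != s[-1]='p' -> return 0
Result: 0 (not a palindrome)

0


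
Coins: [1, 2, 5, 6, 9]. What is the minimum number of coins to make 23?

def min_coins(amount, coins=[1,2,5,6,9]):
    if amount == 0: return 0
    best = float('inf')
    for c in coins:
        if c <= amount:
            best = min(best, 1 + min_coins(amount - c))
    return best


Building up with DP:
min_coins(0) = 0
min_coins(1) = min(1+min_coins(0)=1+0=1) = 1
min_coins(2) = min(1+min_coins(1)=1+1=2, 1+min_coins(0)=1+0=1) = 1
min_coins(3) = min(1+min_coins(2)=1+1=2, 1+min_coins(1)=1+1=2) = 2
min_coins(4) = min(1+min_coins(3)=1+2=3, 1+min_coins(2)=1+1=2) = 2
min_coins(5) = min(1+min_coins(4)=1+2=3, 1+min_coins(3)=1+2=3, 1+min_coins(0)=1+0=1) = 1
min_coins(6) = min(1+min_coins(5)=1+1=2, 1+min_coins(4)=1+2=3, 1+min_coins(1)=1+1=2, 1+min_coins(0)=1+0=1) = 1
min_coins(7) = min(1+min_coins(6)=1+1=2, 1+min_coins(5)=1+1=2, 1+min_coins(2)=1+1=2, 1+min_coins(1)=1+1=2) = 2
min_coins(8) = min(1+min_coins(7)=1+2=3, 1+min_coins(6)=1+1=2, 1+min_coins(3)=1+2=3, 1+min_coins(2)=1+1=2) = 2
min_coins(9) = min(1+min_coins(8)=1+2=3, 1+min_coins(7)=1+2=3, 1+min_coins(4)=1+2=3, 1+min_coins(3)=1+2=3, 1+min_coins(0)=1+0=1) = 1
min_coins(10) = min(1+min_coins(9)=1+1=2, 1+min_coins(8)=1+2=3, 1+min_coins(5)=1+1=2, 1+min_coins(4)=1+2=3, 1+min_coins(1)=1+1=2) = 2
min_coins(11) = min(1+min_coins(10)=1+2=3, 1+min_coins(9)=1+1=2, 1+min_coins(6)=1+1=2, 1+min_coins(5)=1+1=2, 1+min_coins(2)=1+1=2) = 2
min_coins(12) = min(1+min_coins(11)=1+2=3, 1+min_coins(10)=1+2=3, 1+min_coins(7)=1+2=3, 1+min_coins(6)=1+1=2, 1+min_coins(3)=1+2=3) = 2
min_coins(13) = min(1+min_coins(12)=1+2=3, 1+min_coins(11)=1+2=3, 1+min_coins(8)=1+2=3, 1+min_coins(7)=1+2=3, 1+min_coins(4)=1+2=3) = 3
min_coins(14) = min(1+min_coins(13)=1+3=4, 1+min_coins(12)=1+2=3, 1+min_coins(9)=1+1=2, 1+min_coins(8)=1+2=3, 1+min_coins(5)=1+1=2) = 2
min_coins(15) = min(1+min_coins(14)=1+2=3, 1+min_coins(13)=1+3=4, 1+min_coins(10)=1+2=3, 1+min_coins(9)=1+1=2, 1+min_coins(6)=1+1=2) = 2
min_coins(16) = min(1+min_coins(15)=1+2=3, 1+min_coins(14)=1+2=3, 1+min_coins(11)=1+2=3, 1+min_coins(10)=1+2=3, 1+min_coins(7)=1+2=3) = 3
min_coins(17) = min(1+min_coins(16)=1+3=4, 1+min_coins(15)=1+2=3, 1+min_coins(12)=1+2=3, 1+min_coins(11)=1+2=3, 1+min_coins(8)=1+2=3) = 3
min_coins(18) = min(1+min_coins(17)=1+3=4, 1+min_coins(16)=1+3=4, 1+min_coins(13)=1+3=4, 1+min_coins(12)=1+2=3, 1+min_coins(9)=1+1=2) = 2
min_coins(19) = min(1+min_coins(18)=1+2=3, 1+min_coins(17)=1+3=4, 1+min_coins(14)=1+2=3, 1+min_coins(13)=1+3=4, 1+min_coins(10)=1+2=3) = 3
min_coins(20) = min(1+min_coins(19)=1+3=4, 1+min_coins(18)=1+2=3, 1+min_coins(15)=1+2=3, 1+min_coins(14)=1+2=3, 1+min_coins(11)=1+2=3) = 3
min_coins(21) = min(1+min_coins(20)=1+3=4, 1+min_coins(19)=1+3=4, 1+min_coins(16)=1+3=4, 1+min_coins(15)=1+2=3, 1+min_coins(12)=1+2=3) = 3
min_coins(22) = min(1+min_coins(21)=1+3=4, 1+min_coins(20)=1+3=4, 1+min_coins(17)=1+3=4, 1+min_coins(16)=1+3=4, 1+min_coins(13)=1+3=4) = 4
min_coins(23) = min(1+min_coins(22)=1+4=5, 1+min_coins(21)=1+3=4, 1+min_coins(18)=1+2=3, 1+min_coins(17)=1+3=4, 1+min_coins(14)=1+2=3) = 3

3


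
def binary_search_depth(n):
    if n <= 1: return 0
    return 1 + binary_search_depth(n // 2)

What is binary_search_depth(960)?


960 / 2 = 480
480 / 2 = 240
240 / 2 = 120
120 / 2 = 60
60 / 2 = 30
30 / 2 = 15
15 / 2 = 7
7 / 2 = 3
3 / 2 = 1
Reached 1 after 9 halvings

9


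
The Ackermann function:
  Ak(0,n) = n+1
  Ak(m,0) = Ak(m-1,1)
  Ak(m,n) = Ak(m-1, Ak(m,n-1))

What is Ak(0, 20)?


Ak(0, 20) = 21
Result: Ak(0, 20) = 21

21


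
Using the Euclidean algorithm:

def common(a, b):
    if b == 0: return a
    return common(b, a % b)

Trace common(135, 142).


common(135, 142) = common(142, 135)
common(142, 135) = common(135, 7)
common(135, 7) = common(7, 2)
common(7, 2) = common(2, 1)
common(2, 1) = common(1, 0)
common(1, 0) = 1  (base case)

1


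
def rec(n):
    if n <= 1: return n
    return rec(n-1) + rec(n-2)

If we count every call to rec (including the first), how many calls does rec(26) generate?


Let C(n) = total calls for rec(n)
C(0) = 1, C(1) = 1
C(2) = 1 + C(1) + C(0) = 1 + 1 + 1 = 3
C(3) = 1 + C(2) + C(1) = 1 + 3 + 1 = 5
C(4) = 1 + C(3) + C(2) = 1 + 5 + 3 = 9
C(5) = 1 + C(4) + C(3) = 1 + 9 + 5 = 15
C(6) = 1 + C(5) + C(4) = 1 + 15 + 9 = 25
C(7) = 1 + C(6) + C(5) = 1 + 25 + 15 = 41
C(8) = 1 + C(7) + C(6) = 1 + 41 + 25 = 67
C(9) = 1 + C(8) + C(7) = 1 + 67 + 41 = 109
C(10) = 1 + C(9) + C(8) = 1 + 109 + 67 = 177
C(11) = 1 + C(10) + C(9) = 1 + 177 + 109 = 287
C(12) = 1 + C(11) + C(10) = 1 + 287 + 177 = 465
C(13) = 1 + C(12) + C(11) = 1 + 465 + 287 = 753
C(14) = 1 + C(13) + C(12) = 1 + 753 + 465 = 1219
C(15) = 1 + C(14) + C(13) = 1 + 1219 + 753 = 1973
C(16) = 1 + C(15) + C(14) = 1 + 1973 + 1219 = 3193
C(17) = 1 + C(16) + C(15) = 1 + 3193 + 1973 = 5167
C(18) = 1 + C(17) + C(16) = 1 + 5167 + 3193 = 8361
C(19) = 1 + C(18) + C(17) = 1 + 8361 + 5167 = 13529
C(20) = 1 + C(19) + C(18) = 1 + 13529 + 8361 = 21891
C(21) = 1 + C(20) + C(19) = 1 + 21891 + 13529 = 35421
C(22) = 1 + C(21) + C(20) = 1 + 35421 + 21891 = 57313
C(23) = 1 + C(22) + C(21) = 1 + 57313 + 35421 = 92735
C(24) = 1 + C(23) + C(22) = 1 + 92735 + 57313 = 150049
C(25) = 1 + C(24) + C(23) = 1 + 150049 + 92735 = 242785
C(26) = 1 + C(25) + C(24) = 1 + 242785 + 150049 = 392835

392835


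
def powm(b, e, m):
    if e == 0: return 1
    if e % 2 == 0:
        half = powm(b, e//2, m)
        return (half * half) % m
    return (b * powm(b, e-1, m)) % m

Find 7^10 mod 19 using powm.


powm(7, 10, 19): e is even, compute powm(7, 5, 19)
  powm(7, 5, 19): e is odd, compute powm(7, 4, 19)
    powm(7, 4, 19): e is even, compute powm(7, 2, 19)
      powm(7, 2, 19): e is even, compute powm(7, 1, 19)
        powm(7, 1, 19): e is odd, compute powm(7, 0, 19)
          powm(7, 0, 19) = 1
        (7 * 1) % 19 = 7
      half=7, (7*7) % 19 = 11
    half=11, (11*11) % 19 = 7
  (7 * 7) % 19 = 11
half=11, (11*11) % 19 = 7

7


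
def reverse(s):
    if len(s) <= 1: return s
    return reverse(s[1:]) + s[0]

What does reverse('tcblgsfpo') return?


reverse('tcblgsfpo') = reverse('cblgsfpo') + 't'
reverse('cblgsfpo') = reverse('blgsfpo') + 'c'
reverse('blgsfpo') = reverse('lgsfpo') + 'b'
reverse('lgsfpo') = reverse('gsfpo') + 'l'
reverse('gsfpo') = reverse('sfpo') + 'g'
reverse('sfpo') = reverse('fpo') + 's'
reverse('fpo') = reverse('po') + 'f'
reverse('po') = reverse('o') + 'p'
reverse('o') = 'o'  (base case)
Concatenating: 'o' + 'p' + 'f' + 's' + 'g' + 'l' + 'b' + 'c' + 't' = 'opfsglbct'

opfsglbct


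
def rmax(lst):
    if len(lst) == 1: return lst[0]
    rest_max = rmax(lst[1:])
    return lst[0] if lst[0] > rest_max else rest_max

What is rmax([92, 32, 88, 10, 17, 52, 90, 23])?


rmax([92, 32, 88, 10, 17, 52, 90, 23]): compare 92 with rmax([32, 88, 10, 17, 52, 90, 23])
rmax([32, 88, 10, 17, 52, 90, 23]): compare 32 with rmax([88, 10, 17, 52, 90, 23])
rmax([88, 10, 17, 52, 90, 23]): compare 88 with rmax([10, 17, 52, 90, 23])
rmax([10, 17, 52, 90, 23]): compare 10 with rmax([17, 52, 90, 23])
rmax([17, 52, 90, 23]): compare 17 with rmax([52, 90, 23])
rmax([52, 90, 23]): compare 52 with rmax([90, 23])
rmax([90, 23]): compare 90 with rmax([23])
rmax([23]) = 23  (base case)
Compare 90 with 23 -> 90
Compare 52 with 90 -> 90
Compare 17 with 90 -> 90
Compare 10 with 90 -> 90
Compare 88 with 90 -> 90
Compare 32 with 90 -> 90
Compare 92 with 90 -> 92

92


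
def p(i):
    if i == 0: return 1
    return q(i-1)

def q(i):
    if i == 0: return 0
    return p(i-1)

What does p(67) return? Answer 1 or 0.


p(67) = q(66)
q(66) = p(65)
p(65) = q(64)
q(64) = p(63)
p(63) = q(62)
q(62) = p(61)
p(61) = q(60)
q(60) = p(59)
p(59) = q(58)
q(58) = p(57)
p(57) = q(56)
q(56) = p(55)
p(55) = q(54)
q(54) = p(53)
p(53) = q(52)
q(52) = p(51)
p(51) = q(50)
q(50) = p(49)
p(49) = q(48)
q(48) = p(47)
p(47) = q(46)
q(46) = p(45)
p(45) = q(44)
q(44) = p(43)
p(43) = q(42)
q(42) = p(41)
p(41) = q(40)
q(40) = p(39)
p(39) = q(38)
q(38) = p(37)
p(37) = q(36)
q(36) = p(35)
p(35) = q(34)
q(34) = p(33)
p(33) = q(32)
q(32) = p(31)
p(31) = q(30)
q(30) = p(29)
p(29) = q(28)
q(28) = p(27)
p(27) = q(26)
q(26) = p(25)
p(25) = q(24)
q(24) = p(23)
p(23) = q(22)
q(22) = p(21)
p(21) = q(20)
q(20) = p(19)
p(19) = q(18)
q(18) = p(17)
p(17) = q(16)
q(16) = p(15)
p(15) = q(14)
q(14) = p(13)
p(13) = q(12)
q(12) = p(11)
p(11) = q(10)
q(10) = p(9)
p(9) = q(8)
q(8) = p(7)
p(7) = q(6)
q(6) = p(5)
p(5) = q(4)
q(4) = p(3)
p(3) = q(2)
q(2) = p(1)
p(1) = q(0)
q(0) = 0  (base case)
Result: 0

0


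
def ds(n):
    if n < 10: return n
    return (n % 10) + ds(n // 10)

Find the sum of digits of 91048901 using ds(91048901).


ds(91048901) = 1 + ds(9104890)
ds(9104890) = 0 + ds(910489)
ds(910489) = 9 + ds(91048)
ds(91048) = 8 + ds(9104)
ds(9104) = 4 + ds(910)
ds(910) = 0 + ds(91)
ds(91) = 1 + ds(9)
ds(9) = 9  (base case)
Total: 1 + 0 + 9 + 8 + 4 + 0 + 1 + 9 = 32

32


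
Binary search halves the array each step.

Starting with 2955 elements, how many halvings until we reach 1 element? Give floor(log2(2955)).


2955 / 2 = 1477
1477 / 2 = 738
738 / 2 = 369
369 / 2 = 184
184 / 2 = 92
92 / 2 = 46
46 / 2 = 23
23 / 2 = 11
11 / 2 = 5
5 / 2 = 2
2 / 2 = 1
Reached 1 after 11 halvings

11


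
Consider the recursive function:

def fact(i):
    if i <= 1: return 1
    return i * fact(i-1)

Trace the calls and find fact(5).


fact(5)
= 5 * fact(4)
= 5 * 4 * fact(3)
= 5 * 4 * 3 * fact(2)
= 5 * 4 * 3 * 2 * fact(1)
= 5 * 4 * 3 * 2 * 1
= 120

120


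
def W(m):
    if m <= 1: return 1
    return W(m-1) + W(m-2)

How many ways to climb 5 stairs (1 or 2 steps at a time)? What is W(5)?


Building up from base cases:
W(0) = 1
W(1) = 1
W(2) = W(1) + W(0) = 1 + 1 = 2
W(3) = W(2) + W(1) = 2 + 1 = 3
W(4) = W(3) + W(2) = 3 + 2 = 5
W(5) = W(4) + W(3) = 5 + 3 = 8

8


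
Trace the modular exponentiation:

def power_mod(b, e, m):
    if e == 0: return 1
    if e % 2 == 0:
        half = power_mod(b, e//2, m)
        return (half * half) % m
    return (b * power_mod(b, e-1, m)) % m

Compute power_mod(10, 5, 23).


power_mod(10, 5, 23): e is odd, compute power_mod(10, 4, 23)
  power_mod(10, 4, 23): e is even, compute power_mod(10, 2, 23)
    power_mod(10, 2, 23): e is even, compute power_mod(10, 1, 23)
      power_mod(10, 1, 23): e is odd, compute power_mod(10, 0, 23)
        power_mod(10, 0, 23) = 1
      (10 * 1) % 23 = 10
    half=10, (10*10) % 23 = 8
  half=8, (8*8) % 23 = 18
(10 * 18) % 23 = 19

19


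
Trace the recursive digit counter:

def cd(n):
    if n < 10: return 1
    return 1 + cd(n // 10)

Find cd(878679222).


cd(878679222) = 1 + cd(87867922)
cd(87867922) = 1 + cd(8786792)
cd(8786792) = 1 + cd(878679)
cd(878679) = 1 + cd(87867)
cd(87867) = 1 + cd(8786)
cd(8786) = 1 + cd(878)
cd(878) = 1 + cd(87)
cd(87) = 1 + cd(8)
cd(8) = 1  (base case: 8 < 10)
Unwinding: 1 + 1 + 1 + 1 + 1 + 1 + 1 + 1 + 1 = 9

9


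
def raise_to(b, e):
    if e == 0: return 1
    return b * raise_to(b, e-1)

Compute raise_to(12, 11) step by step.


raise_to(12, 11)
= 12 * raise_to(12, 10)
= 12 * 12 * raise_to(12, 9)
= 12 * 12 * 12 * raise_to(12, 8)
= 12 * 12 * 12 * 12 * raise_to(12, 7)
= 12 * 12 * 12 * 12 * 12 * raise_to(12, 6)
= 12 * 12 * 12 * 12 * 12 * 12 * raise_to(12, 5)
= 12 * 12 * 12 * 12 * 12 * 12 * 12 * raise_to(12, 4)
= 12 * 12 * 12 * 12 * 12 * 12 * 12 * 12 * raise_to(12, 3)
= 12 * 12 * 12 * 12 * 12 * 12 * 12 * 12 * 12 * raise_to(12, 2)
= 12 * 12 * 12 * 12 * 12 * 12 * 12 * 12 * 12 * 12 * raise_to(12, 1)
= 12 * 12 * 12 * 12 * 12 * 12 * 12 * 12 * 12 * 12 * 12 * raise_to(12, 0)
= 12 * 12 * 12 * 12 * 12 * 12 * 12 * 12 * 12 * 12 * 12 * 1
= 743008370688

743008370688


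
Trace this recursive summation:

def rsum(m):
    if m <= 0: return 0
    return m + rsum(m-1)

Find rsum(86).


rsum(86)
= 86 + 85 + 84 + 83 + 82 + 81 + 80 + 79 + 78 + 77 + 76 + 75 + 74 + 73 + 72 + 71 + 70 + 69 + 68 + 67 + 66 + 65 + 64 + 63 + 62 + 61 + 60 + 59 + 58 + 57 + 56 + 55 + 54 + 53 + 52 + 51 + 50 + 49 + 48 + 47 + 46 + 45 + 44 + 43 + 42 + 41 + 40 + 39 + 38 + 37 + 36 + 35 + 34 + 33 + 32 + 31 + 30 + 29 + 28 + 27 + 26 + 25 + 24 + 23 + 22 + 21 + 20 + 19 + 18 + 17 + 16 + 15 + 14 + 13 + 12 + 11 + 10 + 9 + 8 + 7 + 6 + 5 + 4 + 3 + 2 + 1 + rsum(0)
= 86 + 85 + 84 + 83 + 82 + 81 + 80 + 79 + 78 + 77 + 76 + 75 + 74 + 73 + 72 + 71 + 70 + 69 + 68 + 67 + 66 + 65 + 64 + 63 + 62 + 61 + 60 + 59 + 58 + 57 + 56 + 55 + 54 + 53 + 52 + 51 + 50 + 49 + 48 + 47 + 46 + 45 + 44 + 43 + 42 + 41 + 40 + 39 + 38 + 37 + 36 + 35 + 34 + 33 + 32 + 31 + 30 + 29 + 28 + 27 + 26 + 25 + 24 + 23 + 22 + 21 + 20 + 19 + 18 + 17 + 16 + 15 + 14 + 13 + 12 + 11 + 10 + 9 + 8 + 7 + 6 + 5 + 4 + 3 + 2 + 1 + 0
= 3741

3741


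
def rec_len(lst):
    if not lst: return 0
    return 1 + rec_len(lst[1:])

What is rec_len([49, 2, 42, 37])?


rec_len([49, 2, 42, 37]) = 1 + rec_len([2, 42, 37])
rec_len([2, 42, 37]) = 1 + rec_len([42, 37])
rec_len([42, 37]) = 1 + rec_len([37])
rec_len([37]) = 1 + rec_len([])
rec_len([]) = 0  (base case)
Unwinding: 1 + 1 + 1 + 1 + 0 = 4

4


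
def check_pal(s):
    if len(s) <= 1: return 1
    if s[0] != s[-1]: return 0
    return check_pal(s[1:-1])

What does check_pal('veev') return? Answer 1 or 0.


check_pal('veev'): s[0]='v' == s[-1]='v' -> check check_pal('ee')
check_pal('ee'): s[0]='e' == s[-1]='e' -> check check_pal('')
check_pal(''): len <= 1 -> return 1  (base case)
Result: 1 (palindrome)

1


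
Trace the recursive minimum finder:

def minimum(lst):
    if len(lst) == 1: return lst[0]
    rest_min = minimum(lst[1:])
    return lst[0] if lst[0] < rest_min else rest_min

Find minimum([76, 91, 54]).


minimum([76, 91, 54]): compare 76 with minimum([91, 54])
minimum([91, 54]): compare 91 with minimum([54])
minimum([54]) = 54  (base case)
Compare 91 with 54 -> 54
Compare 76 with 54 -> 54

54


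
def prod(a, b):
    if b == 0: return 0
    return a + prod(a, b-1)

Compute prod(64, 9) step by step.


prod(64, 9) = 64 + prod(64, 8)
prod(64, 8) = 64 + prod(64, 7)
prod(64, 7) = 64 + prod(64, 6)
prod(64, 6) = 64 + prod(64, 5)
prod(64, 5) = 64 + prod(64, 4)
prod(64, 4) = 64 + prod(64, 3)
prod(64, 3) = 64 + prod(64, 2)
prod(64, 2) = 64 + prod(64, 1)
prod(64, 1) = 64 + prod(64, 0)
prod(64, 0) = 0  (base case)
Total: 64 + 64 + 64 + 64 + 64 + 64 + 64 + 64 + 64 + 0 = 576

576


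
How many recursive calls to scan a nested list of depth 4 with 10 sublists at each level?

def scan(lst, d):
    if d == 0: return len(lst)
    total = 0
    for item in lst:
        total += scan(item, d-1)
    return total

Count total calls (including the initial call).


At depth 0 (root): 1 call
At depth 1: each of 1 parents calls scan on 10 children = 10 calls
At depth 2: each of 10 parents calls scan on 10 children = 100 calls
At depth 3: each of 100 parents calls scan on 10 children = 1000 calls
At depth 4: each of 1000 parents calls scan on 10 children = 10000 calls
Total: 1 + 10 + 100 + 1000 + 10000 = 11111

11111


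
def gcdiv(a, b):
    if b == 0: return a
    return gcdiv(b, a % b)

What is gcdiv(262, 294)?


gcdiv(262, 294) = gcdiv(294, 262)
gcdiv(294, 262) = gcdiv(262, 32)
gcdiv(262, 32) = gcdiv(32, 6)
gcdiv(32, 6) = gcdiv(6, 2)
gcdiv(6, 2) = gcdiv(2, 0)
gcdiv(2, 0) = 2  (base case)

2


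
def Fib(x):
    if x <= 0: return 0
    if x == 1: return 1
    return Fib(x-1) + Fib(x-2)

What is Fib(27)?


Computing Fib(27) bottom-up:
Fib(0) = 0
Fib(1) = 1
Fib(2) = Fib(1) + Fib(0) = 1 + 0 = 1
Fib(3) = Fib(2) + Fib(1) = 1 + 1 = 2
Fib(4) = Fib(3) + Fib(2) = 2 + 1 = 3
Fib(5) = Fib(4) + Fib(3) = 3 + 2 = 5
Fib(6) = Fib(5) + Fib(4) = 5 + 3 = 8
Fib(7) = Fib(6) + Fib(5) = 8 + 5 = 13
Fib(8) = Fib(7) + Fib(6) = 13 + 8 = 21
Fib(9) = Fib(8) + Fib(7) = 21 + 13 = 34
Fib(10) = Fib(9) + Fib(8) = 34 + 21 = 55
Fib(11) = Fib(10) + Fib(9) = 55 + 34 = 89
Fib(12) = Fib(11) + Fib(10) = 89 + 55 = 144
Fib(13) = Fib(12) + Fib(11) = 144 + 89 = 233
Fib(14) = Fib(13) + Fib(12) = 233 + 144 = 377
Fib(15) = Fib(14) + Fib(13) = 377 + 233 = 610
Fib(16) = Fib(15) + Fib(14) = 610 + 377 = 987
Fib(17) = Fib(16) + Fib(15) = 987 + 610 = 1597
Fib(18) = Fib(17) + Fib(16) = 1597 + 987 = 2584
Fib(19) = Fib(18) + Fib(17) = 2584 + 1597 = 4181
Fib(20) = Fib(19) + Fib(18) = 4181 + 2584 = 6765
Fib(21) = Fib(20) + Fib(19) = 6765 + 4181 = 10946
Fib(22) = Fib(21) + Fib(20) = 10946 + 6765 = 17711
Fib(23) = Fib(22) + Fib(21) = 17711 + 10946 = 28657
Fib(24) = Fib(23) + Fib(22) = 28657 + 17711 = 46368
Fib(25) = Fib(24) + Fib(23) = 46368 + 28657 = 75025
Fib(26) = Fib(25) + Fib(24) = 75025 + 46368 = 121393
Fib(27) = Fib(26) + Fib(25) = 121393 + 75025 = 196418

196418
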